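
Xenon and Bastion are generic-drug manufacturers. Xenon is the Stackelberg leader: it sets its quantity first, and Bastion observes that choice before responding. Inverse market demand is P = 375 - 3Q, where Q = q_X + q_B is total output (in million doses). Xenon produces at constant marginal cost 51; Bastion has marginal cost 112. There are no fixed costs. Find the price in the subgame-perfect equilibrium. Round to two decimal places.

147.25

The follower Bastion best-responds to any q_X: π_B = (375 - 3Q)q_B - 112q_B.
Follower FOC: 263 - 3q_X - 6q_B = 0, so q_B(q_X) = (263 - 3q_X)/6.
Xenon substitutes q_B(q_X) into its own profit: π_X = q_X(375 - 3q_X - (263 - 3q_X)/2) - 51q_X = (487/2 - (3/2)q_X)q_X - 51q_X.
Maximising: ∂π_X/∂q_X = 385/2 - 3q_X = 0, giving q_X = 385/6.
Then q_B = (263 - 3·(385/6))/6 = 47/4.
Total output Q = 911/12, so price P = 375 - 3·(911/12) = 589/4.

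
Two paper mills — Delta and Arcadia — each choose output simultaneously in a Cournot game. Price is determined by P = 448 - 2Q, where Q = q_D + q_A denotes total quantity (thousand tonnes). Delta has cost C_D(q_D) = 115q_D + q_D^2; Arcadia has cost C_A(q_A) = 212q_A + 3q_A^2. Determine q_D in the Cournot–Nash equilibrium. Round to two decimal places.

Delta's profit: π_D = (448 - 2Q)q_D - (115q_D + q_D²). Setting ∂π_D/∂q_D = 0: 333 - 6q_D - 2(q_A) = 0.
Arcadia's first-order condition: 236 - 10q_A - 2(q_D) = 0.
So q_D = (333 - 2q_A)/6 and q_A = (236 - 2q_D)/10.
Solving the pair: q_D = 1429/28, q_A = 375/28.

51.04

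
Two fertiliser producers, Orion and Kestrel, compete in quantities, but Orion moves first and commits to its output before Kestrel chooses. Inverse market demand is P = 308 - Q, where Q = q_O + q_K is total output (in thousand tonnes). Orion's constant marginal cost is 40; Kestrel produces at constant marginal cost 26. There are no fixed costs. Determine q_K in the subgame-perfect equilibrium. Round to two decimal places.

The follower Kestrel best-responds to any q_O: π_K = (308 - Q)q_K - 26q_K.
Setting the follower's marginal profit to zero, 282 - q_O - 2q_K = 0, i.e. q_K = (282 - q_O)/2.
Orion substitutes q_K(q_O) into its own profit: π_O = q_O(308 - q_O - (282 - q_O)/2) - 40q_O = (167 - (1/2)q_O)q_O - 40q_O.
Maximising: ∂π_O/∂q_O = 127 - q_O = 0, giving q_O = 127.
Then q_K = (282 - 127)/2 = 155/2.

77.50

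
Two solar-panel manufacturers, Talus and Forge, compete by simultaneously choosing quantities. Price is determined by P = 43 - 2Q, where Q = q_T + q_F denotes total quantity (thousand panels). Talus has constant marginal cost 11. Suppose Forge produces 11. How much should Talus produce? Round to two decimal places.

With the rival's output fixed at 11, Talus's profit is π_T = (43 - 2·11 - 2q_T)q_T - (11q_T) = (21 - 2q_T)q_T - (11q_T).
∂π_T/∂q_T = 10 - 4q_T = 0, so q_T = 5/2.

2.50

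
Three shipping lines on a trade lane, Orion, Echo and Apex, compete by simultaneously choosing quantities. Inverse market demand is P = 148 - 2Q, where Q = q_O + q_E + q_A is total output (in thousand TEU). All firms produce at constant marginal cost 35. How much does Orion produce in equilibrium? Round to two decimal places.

Each firm earns π_i = (148 - 2Q)q_i - 35q_i.
Setting ∂π_i/∂q_i = 0 with rivals' quantities fixed: 113 - 4q_i - 2·Σ_{j≠i} q_j = 0.
By symmetry each firm produces the same amount; substituting Σ_{j≠i} q_j = 2q_i yields q_i = 113/8.

14.13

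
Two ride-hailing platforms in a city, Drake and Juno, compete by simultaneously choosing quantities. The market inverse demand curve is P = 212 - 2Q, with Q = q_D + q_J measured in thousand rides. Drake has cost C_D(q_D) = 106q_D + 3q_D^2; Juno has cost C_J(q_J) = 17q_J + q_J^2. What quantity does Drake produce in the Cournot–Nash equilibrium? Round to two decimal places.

Drake's profit: π_D = (212 - 2Q)q_D - (106q_D + 3q_D²). Setting ∂π_D/∂q_D = 0: 106 - 10q_D - 2(q_J) = 0.
Juno's first-order condition: 195 - 6q_J - 2(q_D) = 0.
Best responses: q_D = (106 - 2q_J)/10, q_J = (195 - 2q_D)/6.
Solving the pair: q_D = 123/28, q_J = 869/28.

4.39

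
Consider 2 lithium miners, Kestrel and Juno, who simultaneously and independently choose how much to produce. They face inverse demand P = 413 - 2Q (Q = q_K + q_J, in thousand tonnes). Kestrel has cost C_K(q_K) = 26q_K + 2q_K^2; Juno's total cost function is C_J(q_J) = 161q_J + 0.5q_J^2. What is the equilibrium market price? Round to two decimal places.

264.50

Kestrel's profit: π_K = (413 - 2Q)q_K - (26q_K + 2q_K²). Setting ∂π_K/∂q_K = 0: 387 - 8q_K - 2(q_J) = 0.
Juno's first-order condition: 252 - 5q_J - 2(q_K) = 0.
So q_K = (387 - 2q_J)/8 and q_J = (252 - 2q_K)/5.
Substituting one into the other gives q_K = 159/4 and q_J = 69/2.
Total output Q = 297/4, so price P = 413 - 2·(297/4) = 529/2.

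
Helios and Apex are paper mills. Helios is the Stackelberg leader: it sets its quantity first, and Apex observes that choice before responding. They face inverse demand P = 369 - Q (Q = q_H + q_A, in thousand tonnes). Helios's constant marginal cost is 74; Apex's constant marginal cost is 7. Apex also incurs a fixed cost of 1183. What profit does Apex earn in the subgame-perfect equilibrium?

The follower Apex best-responds to any q_H: π_A = (369 - Q)q_A - 7q_A.
∂π_A/∂q_A = 362 - q_H - 2q_A = 0 gives the reaction function q_A = (362 - q_H)/2.
The leader anticipates this reaction. Substituting into P = 369 - Q gives P = 188 - (1/2)q_H, so π_H = (188 - (1/2)q_H)q_H - 74q_H.
The leader's first-order condition 114 - q_H = 0 yields q_H = 114.
Then q_A = (362 - 114)/2 = 124.
Price P = 369 - 238 = 131.
Apex's profit: (131 - 7)·124 - 1183 = 14193.

14193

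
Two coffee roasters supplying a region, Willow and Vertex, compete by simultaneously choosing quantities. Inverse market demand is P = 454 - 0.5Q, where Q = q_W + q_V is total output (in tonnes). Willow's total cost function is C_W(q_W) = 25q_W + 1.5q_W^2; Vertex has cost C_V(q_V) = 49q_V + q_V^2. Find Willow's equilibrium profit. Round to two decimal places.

Willow's profit: π_W = (454 - 0.5Q)q_W - (25q_W + (3/2)q_W²). Setting ∂π_W/∂q_W = 0: 429 - 4q_W - (1/2)(q_V) = 0.
Vertex's profit: π_V = (454 - 0.5Q)q_V - (49q_V + q_V²). Setting ∂π_V/∂q_V = 0: 405 - 3q_V - (1/2)(q_W) = 0.
Best responses: q_W = (429 - (1/2)q_V)/4, q_V = (405 - (1/2)q_W)/3.
Substituting one into the other gives q_W = 92.2979 and q_V = 119.6170.
Price P = 454 - (1/2)·211.9149 = 348.0426.
Willow's profit: 348.0426·92.2979 - 25·92.2979 - (3/2)·92.2979² = 17037.7945.

17037.79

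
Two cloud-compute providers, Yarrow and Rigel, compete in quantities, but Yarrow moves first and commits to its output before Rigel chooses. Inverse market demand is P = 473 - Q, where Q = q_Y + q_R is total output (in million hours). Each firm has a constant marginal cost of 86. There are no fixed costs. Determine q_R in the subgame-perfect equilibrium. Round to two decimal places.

96.75

Solve by backward induction. Given q_Y, the follower Rigel maximises π_R = (473 - q_Y - q_R)q_R - 86q_R.
∂π_R/∂q_R = 387 - q_Y - 2q_R = 0 gives the reaction function q_R = (387 - q_Y)/2.
Yarrow substitutes q_R(q_Y) into its own profit: π_Y = q_Y(473 - q_Y - (387 - q_Y)/2) - 86q_Y = (559/2 - (1/2)q_Y)q_Y - 86q_Y.
Leader FOC: 387/2 - q_Y = 0, so q_Y = 387/2.
Then q_R = (387 - 387/2)/2 = 387/4.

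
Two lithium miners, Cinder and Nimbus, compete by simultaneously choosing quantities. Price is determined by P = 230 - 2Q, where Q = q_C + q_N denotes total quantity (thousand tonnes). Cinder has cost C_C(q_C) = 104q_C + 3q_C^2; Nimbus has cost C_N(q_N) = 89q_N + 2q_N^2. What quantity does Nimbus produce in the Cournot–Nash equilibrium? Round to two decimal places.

Cinder's profit: π_C = (230 - 2Q)q_C - (104q_C + 3q_C²). Setting ∂π_C/∂q_C = 0: 126 - 10q_C - 2(q_N) = 0.
Nimbus's profit: π_N = (230 - 2Q)q_N - (89q_N + 2q_N²). Setting ∂π_N/∂q_N = 0: 141 - 8q_N - 2(q_C) = 0.
Best responses: q_C = (126 - 2q_N)/10, q_N = (141 - 2q_C)/8.
Solving the pair: q_C = 363/38, q_N = 579/38.

15.24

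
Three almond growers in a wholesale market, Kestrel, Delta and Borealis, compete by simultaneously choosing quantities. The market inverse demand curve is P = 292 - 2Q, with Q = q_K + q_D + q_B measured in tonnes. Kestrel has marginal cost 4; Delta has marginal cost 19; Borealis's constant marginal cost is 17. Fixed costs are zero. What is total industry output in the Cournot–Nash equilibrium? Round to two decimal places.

104.50

Kestrel's profit: π_K = (292 - 2Q)q_K - (4q_K). Setting ∂π_K/∂q_K = 0: 288 - 4q_K - 2(q_D + q_B) = 0.
Delta's first-order condition: 273 - 4q_D - 2(q_K + q_B) = 0.
Borealis's first-order condition: 275 - 4q_B - 2(q_K + q_D) = 0.
Adding the 3 conditions: 836 − 4Q − 4Q = 0, i.e. Q = 209/2.
Back-substituting: q_K = (288 − 209)/2 = 79/2, q_D = (273 − 209)/2 = 32, q_B = (275 − 209)/2 = 33.
Total output Q = 79/2 + 32 + 33 = 209/2.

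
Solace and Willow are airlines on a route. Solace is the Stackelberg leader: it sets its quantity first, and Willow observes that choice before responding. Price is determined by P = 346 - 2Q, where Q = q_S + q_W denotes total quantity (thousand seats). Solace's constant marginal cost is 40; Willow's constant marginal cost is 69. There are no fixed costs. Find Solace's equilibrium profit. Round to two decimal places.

7014.06

The follower Willow best-responds to any q_S: π_W = (346 - 2Q)q_W - 69q_W.
Follower FOC: 277 - 2q_S - 4q_W = 0, so q_W(q_S) = (277 - 2q_S)/4.
Solace substitutes q_W(q_S) into its own profit: π_S = q_S(346 - 2q_S - (277 - 2q_S)/2) - 40q_S = (415/2 - q_S)q_S - 40q_S.
Maximising: ∂π_S/∂q_S = 335/2 - 2q_S = 0, giving q_S = 335/4.
Then q_W = (277 - 2·(335/4))/4 = 219/8.
Price P = 346 - 2·(889/8) = 495/4.
Solace's profit: (495/4 - 40)·(335/4) = 7014.0625.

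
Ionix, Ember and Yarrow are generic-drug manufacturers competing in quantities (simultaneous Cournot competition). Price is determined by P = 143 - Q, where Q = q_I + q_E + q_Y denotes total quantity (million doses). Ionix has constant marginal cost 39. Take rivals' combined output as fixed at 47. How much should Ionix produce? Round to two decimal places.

With rivals' combined output fixed at 47, Ionix's profit is π_I = (143 - 47 - q_I)q_I - (39q_I) = (96 - q_I)q_I - (39q_I).
∂π_I/∂q_I = 57 - 2q_I = 0, so q_I = 57/2.

28.50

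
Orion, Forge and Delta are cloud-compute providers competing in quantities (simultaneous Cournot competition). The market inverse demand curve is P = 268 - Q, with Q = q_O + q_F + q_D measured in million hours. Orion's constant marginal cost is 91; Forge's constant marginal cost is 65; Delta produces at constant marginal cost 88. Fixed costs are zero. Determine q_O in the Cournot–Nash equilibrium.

Orion's profit: π_O = (268 - Q)q_O - (91q_O). Setting ∂π_O/∂q_O = 0: 177 - 2q_O - (q_F + q_D) = 0.
Forge's first-order condition: 203 - 2q_F - (q_O + q_D) = 0.
Delta's first-order condition: 180 - 2q_D - (q_O + q_F) = 0.
Summing all 3 equations gives 560 − 4Q = 0, hence Q = 140.
Back-substituting: q_O = (177 − 140) = 37, q_F = (203 − 140) = 63, q_D = (180 − 140) = 40.

37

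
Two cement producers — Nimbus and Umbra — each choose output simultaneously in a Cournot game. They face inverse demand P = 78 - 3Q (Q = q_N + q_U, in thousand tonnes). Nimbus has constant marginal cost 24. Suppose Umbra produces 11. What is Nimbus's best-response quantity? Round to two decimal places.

With the rival's output fixed at 11, Nimbus's profit is π_N = (78 - 3·11 - 3q_N)q_N - (24q_N) = (45 - 3q_N)q_N - (24q_N).
∂π_N/∂q_N = 21 - 6q_N = 0, so q_N = 7/2.

3.50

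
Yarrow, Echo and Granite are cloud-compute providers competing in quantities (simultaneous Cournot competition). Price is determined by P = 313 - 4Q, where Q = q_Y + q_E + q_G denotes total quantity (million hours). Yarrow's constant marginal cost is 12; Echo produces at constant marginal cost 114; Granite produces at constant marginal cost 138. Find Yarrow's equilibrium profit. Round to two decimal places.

4372.52

Yarrow's profit: π_Y = (313 - 4Q)q_Y - (12q_Y). Setting ∂π_Y/∂q_Y = 0: 301 - 8q_Y - 4(q_E + q_G) = 0.
Echo's profit: π_E = (313 - 4Q)q_E - (114q_E). Setting ∂π_E/∂q_E = 0: 199 - 8q_E - 4(q_Y + q_G) = 0.
Granite's first-order condition: 175 - 8q_G - 4(q_Y + q_E) = 0.
Adding the 3 first-order conditions: 675 − 16Q = 0, so Q = 675/16.
Back-substituting: q_Y = (301 − 675/4)/4 = 529/16, q_E = (199 − 675/4)/4 = 121/16, q_G = (175 − 675/4)/4 = 25/16.
Price P = 313 - 4·(675/16) = 577/4.
Yarrow's profit: (577/4 - 12)·(529/16) = 4372.5156.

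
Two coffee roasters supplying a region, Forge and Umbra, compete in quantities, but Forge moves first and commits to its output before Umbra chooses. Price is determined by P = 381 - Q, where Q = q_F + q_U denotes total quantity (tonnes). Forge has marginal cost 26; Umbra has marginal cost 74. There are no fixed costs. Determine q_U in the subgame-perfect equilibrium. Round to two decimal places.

52.75

Solve by backward induction. Given q_F, the follower Umbra maximises π_U = (381 - q_F - q_U)q_U - 74q_U.
Setting the follower's marginal profit to zero, 307 - q_F - 2q_U = 0, i.e. q_U = (307 - q_F)/2.
Forge substitutes q_U(q_F) into its own profit: π_F = q_F(381 - q_F - (307 - q_F)/2) - 26q_F = (455/2 - (1/2)q_F)q_F - 26q_F.
Leader FOC: 403/2 - q_F = 0, so q_F = 403/2.
Then q_U = (307 - 403/2)/2 = 211/4.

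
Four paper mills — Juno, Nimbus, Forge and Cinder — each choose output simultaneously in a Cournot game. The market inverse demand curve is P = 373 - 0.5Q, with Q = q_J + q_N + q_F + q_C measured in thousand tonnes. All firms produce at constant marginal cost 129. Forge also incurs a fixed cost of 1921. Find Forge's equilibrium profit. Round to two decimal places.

A representative firm's profit is π_i = q_i(373 - 0.5Q) - 129q_i.
First-order condition (treating rivals' output as given): 244 - q_i - (1/2)·Σ_{j≠i} q_j = 0.
By symmetry each firm produces the same amount; substituting Σ_{j≠i} q_j = 3q_i yields q_i = 244/(5/2) = 488/5.
Price P = 373 - (1/2)·(1952/5) = 889/5.
Forge's profit: (889/5 - 129)·(488/5) - 1921 = 2841.8800.

2841.88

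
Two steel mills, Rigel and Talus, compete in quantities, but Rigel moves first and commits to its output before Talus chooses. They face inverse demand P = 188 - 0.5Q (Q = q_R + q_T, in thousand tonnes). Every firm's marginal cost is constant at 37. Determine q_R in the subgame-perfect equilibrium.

151

The follower Talus best-responds to any q_R: π_T = (188 - 0.5Q)q_T - 37q_T.
Follower FOC: 151 - (1/2)q_R - q_T = 0, so q_T(q_R) = (151 - (1/2)q_R).
The leader anticipates this reaction. Substituting into P = 188 - 0.5Q gives P = 225/2 - (1/4)q_R, so π_R = (225/2 - (1/4)q_R)q_R - 37q_R.
The leader's first-order condition 151/2 - (1/2)q_R = 0 yields q_R = 151.
Then q_T = (151 - (1/2)·151) = 151/2.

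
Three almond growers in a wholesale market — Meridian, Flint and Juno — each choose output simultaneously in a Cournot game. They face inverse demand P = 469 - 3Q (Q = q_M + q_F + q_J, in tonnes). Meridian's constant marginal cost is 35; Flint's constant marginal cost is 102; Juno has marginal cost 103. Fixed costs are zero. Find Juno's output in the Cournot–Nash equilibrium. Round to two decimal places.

Meridian's profit: π_M = (469 - 3Q)q_M - (35q_M). Setting ∂π_M/∂q_M = 0: 434 - 6q_M - 3(q_F + q_J) = 0.
Flint's first-order condition: 367 - 6q_F - 3(q_M + q_J) = 0.
Juno's profit: π_J = (469 - 3Q)q_J - (103q_J). Setting ∂π_J/∂q_J = 0: 366 - 6q_J - 3(q_M + q_F) = 0.
Adding the 3 first-order conditions: 1167 − 12Q = 0, so Q = 389/4.
Back-substituting: q_M = (434 − 1167/4)/3 = 569/12, q_F = (367 − 1167/4)/3 = 301/12, q_J = (366 − 1167/4)/3 = 99/4.

24.75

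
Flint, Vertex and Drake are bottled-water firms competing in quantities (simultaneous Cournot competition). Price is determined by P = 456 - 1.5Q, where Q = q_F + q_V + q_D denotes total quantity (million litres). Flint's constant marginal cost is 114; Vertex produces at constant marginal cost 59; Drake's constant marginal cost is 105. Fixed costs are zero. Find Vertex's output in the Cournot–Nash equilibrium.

Flint's profit: π_F = (456 - 1.5Q)q_F - (114q_F). Setting ∂π_F/∂q_F = 0: 342 - 3q_F - (3/2)(q_V + q_D) = 0.
Vertex's first-order condition: 397 - 3q_V - (3/2)(q_F + q_D) = 0.
Drake's profit: π_D = (456 - 1.5Q)q_D - (105q_D). Setting ∂π_D/∂q_D = 0: 351 - 3q_D - (3/2)(q_F + q_V) = 0.
Adding the 3 first-order conditions: 1090 − 6Q = 0, so Q = 545/3.
Back-substituting: q_F = (342 − 545/2)/(3/2) = 139/3, q_V = (397 − 545/2)/(3/2) = 83, q_D = (351 − 545/2)/(3/2) = 157/3.

83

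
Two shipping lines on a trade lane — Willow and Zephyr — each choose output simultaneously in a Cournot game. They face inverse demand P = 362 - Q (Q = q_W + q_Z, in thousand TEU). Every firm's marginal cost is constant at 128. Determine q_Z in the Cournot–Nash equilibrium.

78

A representative firm's profit is π_i = q_i(362 - Q) - 128q_i.
Setting ∂π_i/∂q_i = 0 with rivals' quantities fixed: 234 - 2q_i - q_j = 0.
By symmetry each firm produces the same amount; substituting q_j = q_i yields q_i = 234/3 = 78.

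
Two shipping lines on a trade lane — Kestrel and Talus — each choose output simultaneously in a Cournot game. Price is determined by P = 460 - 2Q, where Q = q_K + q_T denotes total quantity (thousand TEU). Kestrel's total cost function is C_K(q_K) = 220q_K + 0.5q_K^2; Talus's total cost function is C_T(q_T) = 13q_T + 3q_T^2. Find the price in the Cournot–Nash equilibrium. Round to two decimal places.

318.22

Kestrel's profit: π_K = (460 - 2Q)q_K - (220q_K + (1/2)q_K²). Setting ∂π_K/∂q_K = 0: 240 - 5q_K - 2(q_T) = 0.
Talus's first-order condition: 447 - 10q_T - 2(q_K) = 0.
So q_K = (240 - 2q_T)/5 and q_T = (447 - 2q_K)/10.
Solving the pair: q_K = 753/23, q_T = 1755/46.
Total output Q = 70.8913, so price P = 460 - 2·70.8913 = 318.2174.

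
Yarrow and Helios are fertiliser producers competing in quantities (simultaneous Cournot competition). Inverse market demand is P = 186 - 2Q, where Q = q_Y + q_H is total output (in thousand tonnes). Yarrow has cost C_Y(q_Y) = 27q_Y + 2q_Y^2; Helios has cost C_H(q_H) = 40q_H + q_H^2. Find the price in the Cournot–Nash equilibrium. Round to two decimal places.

Yarrow's profit: π_Y = (186 - 2Q)q_Y - (27q_Y + 2q_Y²). Setting ∂π_Y/∂q_Y = 0: 159 - 8q_Y - 2(q_H) = 0.
Helios's first-order condition: 146 - 6q_H - 2(q_Y) = 0.
So q_Y = (159 - 2q_H)/8 and q_H = (146 - 2q_Y)/6.
Substituting one into the other gives q_Y = 331/22 and q_H = 425/22.
Total output Q = 378/11, so price P = 186 - 2·(378/11) = 1290/11.

117.27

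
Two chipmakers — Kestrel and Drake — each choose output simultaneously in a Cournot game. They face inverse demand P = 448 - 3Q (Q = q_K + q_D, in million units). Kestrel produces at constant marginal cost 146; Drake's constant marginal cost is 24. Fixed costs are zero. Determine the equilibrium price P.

206

Kestrel's profit: π_K = (448 - 3Q)q_K - (146q_K). Setting ∂π_K/∂q_K = 0: 302 - 6q_K - 3(q_D) = 0.
Drake's profit: π_D = (448 - 3Q)q_D - (24q_D). Setting ∂π_D/∂q_D = 0: 424 - 6q_D - 3(q_K) = 0.
So q_K = (302 - 3q_D)/6 and q_D = (424 - 3q_K)/6.
Solving the pair: q_K = 20, q_D = 182/3.
Total output Q = 242/3, so price P = 448 - 3·(242/3) = 206.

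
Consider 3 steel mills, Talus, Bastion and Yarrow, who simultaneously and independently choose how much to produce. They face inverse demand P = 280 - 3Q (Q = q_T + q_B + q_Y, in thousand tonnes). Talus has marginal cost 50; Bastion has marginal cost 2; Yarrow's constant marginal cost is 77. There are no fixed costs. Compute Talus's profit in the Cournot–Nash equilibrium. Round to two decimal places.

910.02

Talus's profit: π_T = (280 - 3Q)q_T - (50q_T). Setting ∂π_T/∂q_T = 0: 230 - 6q_T - 3(q_B + q_Y) = 0.
Bastion's first-order condition: 278 - 6q_B - 3(q_T + q_Y) = 0.
Yarrow's first-order condition: 203 - 6q_Y - 3(q_T + q_B) = 0.
Summing all 3 equations gives 711 − 12Q = 0, hence Q = 237/4.
Back-substituting: q_T = (230 − 711/4)/3 = 209/12, q_B = (278 − 711/4)/3 = 401/12, q_Y = (203 − 711/4)/3 = 101/12.
Price P = 280 - 3·(237/4) = 409/4.
Talus's profit: (409/4 - 50)·(209/12) = 910.0208.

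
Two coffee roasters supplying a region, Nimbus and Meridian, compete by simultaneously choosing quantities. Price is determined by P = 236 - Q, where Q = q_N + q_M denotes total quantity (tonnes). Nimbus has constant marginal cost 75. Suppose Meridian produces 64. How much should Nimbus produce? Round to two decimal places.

48.50

With the rival's output fixed at 64, Nimbus's profit is π_N = (236 - 64 - q_N)q_N - (75q_N) = (172 - q_N)q_N - (75q_N).
∂π_N/∂q_N = 97 - 2q_N = 0, so q_N = 97/2.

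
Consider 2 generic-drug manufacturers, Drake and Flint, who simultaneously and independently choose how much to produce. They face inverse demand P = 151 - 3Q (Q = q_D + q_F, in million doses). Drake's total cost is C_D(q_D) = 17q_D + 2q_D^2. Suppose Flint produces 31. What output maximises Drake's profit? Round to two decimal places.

With the rival's output fixed at 31, Drake's profit is π_D = (151 - 3·31 - 3q_D)q_D - (17q_D + 2q_D²) = (58 - 3q_D)q_D - (17q_D + 2q_D²).
∂π_D/∂q_D = 41 - 10q_D = 0, so q_D = 41/10.

4.10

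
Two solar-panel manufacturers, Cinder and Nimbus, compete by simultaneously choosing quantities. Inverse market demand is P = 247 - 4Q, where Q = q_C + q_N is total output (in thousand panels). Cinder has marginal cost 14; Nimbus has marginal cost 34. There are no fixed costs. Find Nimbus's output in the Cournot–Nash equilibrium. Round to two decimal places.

16.08

Cinder's profit: π_C = (247 - 4Q)q_C - (14q_C). Setting ∂π_C/∂q_C = 0: 233 - 8q_C - 4(q_N) = 0.
Nimbus's first-order condition: 213 - 8q_N - 4(q_C) = 0.
Rearranging gives the reaction functions q_C = (233 - 4q_N)/8 and q_N = (213 - 4q_C)/8.
Substituting one into the other gives q_C = 253/12 and q_N = 193/12.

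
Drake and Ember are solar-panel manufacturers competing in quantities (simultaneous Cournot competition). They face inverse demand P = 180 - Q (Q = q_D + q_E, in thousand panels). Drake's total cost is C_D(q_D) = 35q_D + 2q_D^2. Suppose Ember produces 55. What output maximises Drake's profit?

15

With the rival's output fixed at 55, Drake's profit is π_D = (180 - 55 - q_D)q_D - (35q_D + 2q_D²) = (125 - q_D)q_D - (35q_D + 2q_D²).
∂π_D/∂q_D = 90 - 6q_D = 0, so q_D = 15.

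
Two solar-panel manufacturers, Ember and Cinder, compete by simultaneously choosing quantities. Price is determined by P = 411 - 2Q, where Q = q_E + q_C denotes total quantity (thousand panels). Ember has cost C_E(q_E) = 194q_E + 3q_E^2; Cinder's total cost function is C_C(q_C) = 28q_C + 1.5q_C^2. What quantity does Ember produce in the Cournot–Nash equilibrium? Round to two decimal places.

Ember's profit: π_E = (411 - 2Q)q_E - (194q_E + 3q_E²). Setting ∂π_E/∂q_E = 0: 217 - 10q_E - 2(q_C) = 0.
Cinder's first-order condition: 383 - 7q_C - 2(q_E) = 0.
Best responses: q_E = (217 - 2q_C)/10, q_C = (383 - 2q_E)/7.
Solving the pair: q_E = 251/22, q_C = 566/11.

11.41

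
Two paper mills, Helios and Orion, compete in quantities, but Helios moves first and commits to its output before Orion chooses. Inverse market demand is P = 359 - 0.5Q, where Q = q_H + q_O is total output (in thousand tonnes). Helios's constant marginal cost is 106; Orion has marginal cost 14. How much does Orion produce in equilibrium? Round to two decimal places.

The follower Orion best-responds to any q_H: π_O = (359 - 0.5Q)q_O - 14q_O.
Setting the follower's marginal profit to zero, 345 - (1/2)q_H - q_O = 0, i.e. q_O = (345 - (1/2)q_H).
The leader anticipates this reaction. Substituting into P = 359 - 0.5Q gives P = 373/2 - (1/4)q_H, so π_H = (373/2 - (1/4)q_H)q_H - 106q_H.
Leader FOC: 161/2 - (1/2)q_H = 0, so q_H = 161.
Then q_O = (345 - (1/2)·161) = 529/2.

264.50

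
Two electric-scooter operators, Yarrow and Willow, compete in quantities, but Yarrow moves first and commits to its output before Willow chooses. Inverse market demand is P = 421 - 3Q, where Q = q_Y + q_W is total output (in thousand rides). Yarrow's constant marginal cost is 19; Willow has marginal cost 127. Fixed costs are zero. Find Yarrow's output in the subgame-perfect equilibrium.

Solve by backward induction. Given q_Y, the follower Willow maximises π_W = (421 - 3q_Y - 3q_W)q_W - 127q_W.
Setting the follower's marginal profit to zero, 294 - 3q_Y - 6q_W = 0, i.e. q_W = (294 - 3q_Y)/6.
Yarrow substitutes q_W(q_Y) into its own profit: π_Y = q_Y(421 - 3q_Y - (294 - 3q_Y)/2) - 19q_Y = (274 - (3/2)q_Y)q_Y - 19q_Y.
Leader FOC: 255 - 3q_Y = 0, so q_Y = 85.
Then q_W = (294 - 3·85)/6 = 13/2.

85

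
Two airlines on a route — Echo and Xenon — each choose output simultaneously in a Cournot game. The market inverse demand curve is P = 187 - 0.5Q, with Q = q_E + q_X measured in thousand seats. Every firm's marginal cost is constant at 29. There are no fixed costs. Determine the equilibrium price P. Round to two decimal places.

81.67

Each firm earns π_i = (187 - 0.5Q)q_i - 29q_i.
First-order condition (treating rivals' output as given): 158 - q_i - (1/2)q_j = 0.
By symmetry each firm produces the same amount; substituting q_j = q_i yields q_i = 158/(3/2) = 316/3.
Total output Q = 632/3, so price P = 187 - (1/2)·(632/3) = 245/3.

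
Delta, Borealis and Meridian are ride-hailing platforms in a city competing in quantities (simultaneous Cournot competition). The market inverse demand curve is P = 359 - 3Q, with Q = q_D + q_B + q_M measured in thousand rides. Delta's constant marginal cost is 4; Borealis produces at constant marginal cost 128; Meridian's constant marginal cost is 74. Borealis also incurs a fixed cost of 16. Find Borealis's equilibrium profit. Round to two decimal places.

42.52

Delta's profit: π_D = (359 - 3Q)q_D - (4q_D). Setting ∂π_D/∂q_D = 0: 355 - 6q_D - 3(q_B + q_M) = 0.
Borealis's first-order condition: 231 - 6q_B - 3(q_D + q_M) = 0.
Meridian's profit: π_M = (359 - 3Q)q_M - (74q_M). Setting ∂π_M/∂q_M = 0: 285 - 6q_M - 3(q_D + q_B) = 0.
Adding the 3 first-order conditions: 871 − 12Q = 0, so Q = 871/12.
Back-substituting: q_D = (355 − 871/4)/3 = 183/4, q_B = (231 − 871/4)/3 = 53/12, q_M = (285 − 871/4)/3 = 269/12.
Price P = 359 - 3·(871/12) = 565/4.
Borealis's profit: (565/4 - 128)·(53/12) - 16 = 42.5208.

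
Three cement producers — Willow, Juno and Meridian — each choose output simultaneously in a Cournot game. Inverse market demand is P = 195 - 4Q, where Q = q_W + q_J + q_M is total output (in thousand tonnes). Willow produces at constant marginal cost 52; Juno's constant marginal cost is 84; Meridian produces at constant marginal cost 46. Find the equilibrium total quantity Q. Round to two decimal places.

25.19

Willow's profit: π_W = (195 - 4Q)q_W - (52q_W). Setting ∂π_W/∂q_W = 0: 143 - 8q_W - 4(q_J + q_M) = 0.
Juno's first-order condition: 111 - 8q_J - 4(q_W + q_M) = 0.
Meridian's first-order condition: 149 - 8q_M - 4(q_W + q_J) = 0.
Adding the 3 conditions: 403 − 8Q − 8Q = 0, i.e. Q = 403/16.
Back-substituting: q_W = (143 − 403/4)/4 = 169/16, q_J = (111 − 403/4)/4 = 41/16, q_M = (149 − 403/4)/4 = 193/16.
Total output Q = 169/16 + 41/16 + 193/16 = 403/16.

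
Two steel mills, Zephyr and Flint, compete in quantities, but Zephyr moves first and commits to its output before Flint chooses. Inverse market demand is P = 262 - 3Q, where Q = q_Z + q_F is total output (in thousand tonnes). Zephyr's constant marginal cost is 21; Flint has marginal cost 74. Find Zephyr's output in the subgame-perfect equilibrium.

49

Solve by backward induction. Given q_Z, the follower Flint maximises π_F = (262 - 3q_Z - 3q_F)q_F - 74q_F.
Setting the follower's marginal profit to zero, 188 - 3q_Z - 6q_F = 0, i.e. q_F = (188 - 3q_Z)/6.
The leader anticipates this reaction. Substituting into P = 262 - 3Q gives P = 168 - (3/2)q_Z, so π_Z = (168 - (3/2)q_Z)q_Z - 21q_Z.
Leader FOC: 147 - 3q_Z = 0, so q_Z = 49.
Then q_F = (188 - 3·49)/6 = 41/6.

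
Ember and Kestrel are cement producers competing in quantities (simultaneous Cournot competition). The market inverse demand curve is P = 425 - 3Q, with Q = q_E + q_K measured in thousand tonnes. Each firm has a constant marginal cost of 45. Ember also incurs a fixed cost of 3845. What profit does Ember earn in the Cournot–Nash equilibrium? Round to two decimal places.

Each firm earns π_i = (425 - 3Q)q_i - 45q_i.
Setting ∂π_i/∂q_i = 0 with rivals' quantities fixed: 380 - 6q_i - 3q_j = 0.
By symmetry each firm produces the same amount; substituting q_j = q_i yields q_i = 380/9.
Price P = 425 - 3·(760/9) = 515/3.
Ember's profit: (515/3 - 45)·(380/9) - 3845 = 1503.1481.

1503.15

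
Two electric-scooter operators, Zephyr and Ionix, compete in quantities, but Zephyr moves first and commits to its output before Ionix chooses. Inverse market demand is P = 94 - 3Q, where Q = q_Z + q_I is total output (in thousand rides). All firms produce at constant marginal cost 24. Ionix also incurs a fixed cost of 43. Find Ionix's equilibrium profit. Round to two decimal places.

The follower Ionix best-responds to any q_Z: π_I = (94 - 3Q)q_I - 24q_I.
∂π_I/∂q_I = 70 - 3q_Z - 6q_I = 0 gives the reaction function q_I = (70 - 3q_Z)/6.
The leader anticipates this reaction. Substituting into P = 94 - 3Q gives P = 59 - (3/2)q_Z, so π_Z = (59 - (3/2)q_Z)q_Z - 24q_Z.
Leader FOC: 35 - 3q_Z = 0, so q_Z = 35/3.
Then q_I = (70 - 3·(35/3))/6 = 35/6.
Price P = 94 - 3·(35/2) = 83/2.
Ionix's profit: (83/2 - 24)·(35/6) - 43 = 709/12.

59.08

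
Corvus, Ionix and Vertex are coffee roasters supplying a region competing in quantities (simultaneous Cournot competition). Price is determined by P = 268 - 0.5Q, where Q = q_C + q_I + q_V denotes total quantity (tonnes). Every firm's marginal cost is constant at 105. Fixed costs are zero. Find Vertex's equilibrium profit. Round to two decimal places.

Each firm earns π_i = (268 - 0.5Q)q_i - 105q_i.
Setting ∂π_i/∂q_i = 0 with rivals' quantities fixed: 163 - q_i - (1/2)·Σ_{j≠i} q_j = 0.
By symmetry each firm produces the same amount; substituting Σ_{j≠i} q_j = 2q_i yields q_i = 163/2.
Price P = 268 - (1/2)·(489/2) = 583/4.
Vertex's profit: (583/4 - 105)·(163/2) = 3321.1250.

3321.13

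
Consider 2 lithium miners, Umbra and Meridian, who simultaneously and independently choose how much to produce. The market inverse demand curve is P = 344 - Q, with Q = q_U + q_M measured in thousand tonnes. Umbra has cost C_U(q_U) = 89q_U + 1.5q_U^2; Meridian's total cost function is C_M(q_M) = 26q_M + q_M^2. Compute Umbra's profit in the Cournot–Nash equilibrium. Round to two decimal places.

3412.77

Umbra's profit: π_U = (344 - Q)q_U - (89q_U + (3/2)q_U²). Setting ∂π_U/∂q_U = 0: 255 - 5q_U - (q_M) = 0.
Meridian's first-order condition: 318 - 4q_M - (q_U) = 0.
Best responses: q_U = (255 - q_M)/5, q_M = (318 - q_U)/4.
Substituting one into the other gives q_U = 702/19 and q_M = 1335/19.
Price P = 344 - 107.2105 = 236.7895.
Umbra's profit: 236.7895·(702/19) - 89·(702/19) - (3/2)(702/19)² = 3412.7701.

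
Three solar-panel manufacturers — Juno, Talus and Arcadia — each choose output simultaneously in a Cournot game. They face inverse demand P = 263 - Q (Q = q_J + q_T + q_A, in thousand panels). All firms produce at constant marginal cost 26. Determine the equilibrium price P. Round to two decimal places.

85.25

A representative firm's profit is π_i = q_i(263 - Q) - 26q_i.
First-order condition (treating rivals' output as given): 237 - 2q_i - Σ_{j≠i} q_j = 0.
With identical firms every q_j equals q_i, so Σ_{j≠i} q_j = 2q_i and 237 = 4q_i, giving q_i = 237/4.
Total output Q = 711/4, so price P = 263 - 711/4 = 341/4.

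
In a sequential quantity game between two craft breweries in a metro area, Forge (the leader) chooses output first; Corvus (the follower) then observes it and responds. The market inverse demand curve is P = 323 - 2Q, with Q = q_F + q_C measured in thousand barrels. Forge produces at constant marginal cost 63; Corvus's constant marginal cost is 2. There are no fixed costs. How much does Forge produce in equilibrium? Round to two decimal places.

49.75

Solve by backward induction. Given q_F, the follower Corvus maximises π_C = (323 - 2q_F - 2q_C)q_C - 2q_C.
Follower FOC: 321 - 2q_F - 4q_C = 0, so q_C(q_F) = (321 - 2q_F)/4.
The leader anticipates this reaction. Substituting into P = 323 - 2Q gives P = 325/2 - q_F, so π_F = (325/2 - q_F)q_F - 63q_F.
Leader FOC: 199/2 - 2q_F = 0, so q_F = 199/4.
Then q_C = (321 - 2·(199/4))/4 = 443/8.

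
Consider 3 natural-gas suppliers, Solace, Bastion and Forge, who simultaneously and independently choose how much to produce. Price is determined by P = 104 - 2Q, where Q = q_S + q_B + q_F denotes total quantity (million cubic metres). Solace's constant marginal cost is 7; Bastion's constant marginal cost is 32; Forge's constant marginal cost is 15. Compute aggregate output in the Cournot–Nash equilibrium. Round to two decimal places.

Solace's profit: π_S = (104 - 2Q)q_S - (7q_S). Setting ∂π_S/∂q_S = 0: 97 - 4q_S - 2(q_B + q_F) = 0.
Bastion's first-order condition: 72 - 4q_B - 2(q_S + q_F) = 0.
Forge's first-order condition: 89 - 4q_F - 2(q_S + q_B) = 0.
Adding the 3 first-order conditions: 258 − 8Q = 0, so Q = 129/4.
Back-substituting: q_S = (97 − 129/2)/2 = 65/4, q_B = (72 − 129/2)/2 = 15/4, q_F = (89 − 129/2)/2 = 49/4.
Total output Q = 65/4 + 15/4 + 49/4 = 129/4.

32.25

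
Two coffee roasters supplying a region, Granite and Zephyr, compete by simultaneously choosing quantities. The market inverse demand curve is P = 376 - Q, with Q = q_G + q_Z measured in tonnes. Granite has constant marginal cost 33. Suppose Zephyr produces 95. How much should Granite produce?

124

With the rival's output fixed at 95, Granite's profit is π_G = (376 - 95 - q_G)q_G - (33q_G) = (281 - q_G)q_G - (33q_G).
∂π_G/∂q_G = 248 - 2q_G = 0, so q_G = 124.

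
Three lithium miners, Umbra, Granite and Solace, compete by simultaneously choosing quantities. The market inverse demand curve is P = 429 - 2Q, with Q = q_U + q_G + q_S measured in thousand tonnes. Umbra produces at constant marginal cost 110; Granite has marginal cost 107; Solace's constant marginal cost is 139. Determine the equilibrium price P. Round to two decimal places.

196.25

Umbra's profit: π_U = (429 - 2Q)q_U - (110q_U). Setting ∂π_U/∂q_U = 0: 319 - 4q_U - 2(q_G + q_S) = 0.
Granite's first-order condition: 322 - 4q_G - 2(q_U + q_S) = 0.
Solace's profit: π_S = (429 - 2Q)q_S - (139q_S). Setting ∂π_S/∂q_S = 0: 290 - 4q_S - 2(q_U + q_G) = 0.
Adding the 3 conditions: 931 − 4Q − 4Q = 0, i.e. Q = 931/8.
Back-substituting: q_U = (319 − 931/4)/2 = 345/8, q_G = (322 − 931/4)/2 = 357/8, q_S = (290 − 931/4)/2 = 229/8.
Total output Q = 931/8, so price P = 429 - 2·(931/8) = 785/4.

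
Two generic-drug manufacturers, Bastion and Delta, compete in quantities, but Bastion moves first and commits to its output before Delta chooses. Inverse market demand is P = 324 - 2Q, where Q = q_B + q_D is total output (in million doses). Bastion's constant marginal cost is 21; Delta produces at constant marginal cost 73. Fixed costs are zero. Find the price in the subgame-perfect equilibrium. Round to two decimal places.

109.75

The follower Delta best-responds to any q_B: π_D = (324 - 2Q)q_D - 73q_D.
Setting the follower's marginal profit to zero, 251 - 2q_B - 4q_D = 0, i.e. q_D = (251 - 2q_B)/4.
Bastion substitutes q_D(q_B) into its own profit: π_B = q_B(324 - 2q_B - (251 - 2q_B)/2) - 21q_B = (397/2 - q_B)q_B - 21q_B.
Maximising: ∂π_B/∂q_B = 355/2 - 2q_B = 0, giving q_B = 355/4.
Then q_D = (251 - 2·(355/4))/4 = 147/8.
Total output Q = 857/8, so price P = 324 - 2·(857/8) = 439/4.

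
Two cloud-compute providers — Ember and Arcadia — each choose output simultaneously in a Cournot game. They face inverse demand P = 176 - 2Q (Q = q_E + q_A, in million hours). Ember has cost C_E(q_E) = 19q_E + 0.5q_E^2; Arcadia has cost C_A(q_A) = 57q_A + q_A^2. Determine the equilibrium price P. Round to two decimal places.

100.23

Ember's profit: π_E = (176 - 2Q)q_E - (19q_E + (1/2)q_E²). Setting ∂π_E/∂q_E = 0: 157 - 5q_E - 2(q_A) = 0.
Arcadia's first-order condition: 119 - 6q_A - 2(q_E) = 0.
Best responses: q_E = (157 - 2q_A)/5, q_A = (119 - 2q_E)/6.
Solving the pair: q_E = 352/13, q_A = 281/26.
Total output Q = 985/26, so price P = 176 - 2·(985/26) = 1303/13.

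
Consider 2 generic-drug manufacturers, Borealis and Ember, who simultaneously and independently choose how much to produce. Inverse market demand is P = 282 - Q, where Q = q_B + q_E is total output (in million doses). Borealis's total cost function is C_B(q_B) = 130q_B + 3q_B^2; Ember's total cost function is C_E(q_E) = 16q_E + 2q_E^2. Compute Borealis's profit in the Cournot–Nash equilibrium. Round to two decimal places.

Borealis's profit: π_B = (282 - Q)q_B - (130q_B + 3q_B²). Setting ∂π_B/∂q_B = 0: 152 - 8q_B - (q_E) = 0.
Ember's first-order condition: 266 - 6q_E - (q_B) = 0.
Rearranging gives the reaction functions q_B = (152 - q_E)/8 and q_E = (266 - q_B)/6.
Substituting one into the other gives q_B = 646/47 and q_E = 1976/47.
Price P = 282 - 55.7872 = 226.2128.
Borealis's profit: 226.2128·(646/47) - 130·(646/47) - 3(646/47)² = 755.6650.

755.67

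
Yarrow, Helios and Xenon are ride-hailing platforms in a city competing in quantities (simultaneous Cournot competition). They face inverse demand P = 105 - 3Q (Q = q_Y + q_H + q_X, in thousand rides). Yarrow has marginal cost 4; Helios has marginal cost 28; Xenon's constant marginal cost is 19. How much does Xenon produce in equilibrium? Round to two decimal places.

Yarrow's profit: π_Y = (105 - 3Q)q_Y - (4q_Y). Setting ∂π_Y/∂q_Y = 0: 101 - 6q_Y - 3(q_H + q_X) = 0.
Helios's profit: π_H = (105 - 3Q)q_H - (28q_H). Setting ∂π_H/∂q_H = 0: 77 - 6q_H - 3(q_Y + q_X) = 0.
Xenon's first-order condition: 86 - 6q_X - 3(q_Y + q_H) = 0.
Adding the 3 first-order conditions: 264 − 12Q = 0, so Q = 22.
Back-substituting: q_Y = (101 − 66)/3 = 35/3, q_H = (77 − 66)/3 = 11/3, q_X = (86 − 66)/3 = 20/3.

6.67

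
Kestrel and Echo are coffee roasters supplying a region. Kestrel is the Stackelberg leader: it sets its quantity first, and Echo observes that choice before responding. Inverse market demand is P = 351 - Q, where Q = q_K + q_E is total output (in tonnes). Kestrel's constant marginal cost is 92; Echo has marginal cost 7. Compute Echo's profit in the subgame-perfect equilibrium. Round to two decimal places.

16512.25

The follower Echo best-responds to any q_K: π_E = (351 - Q)q_E - 7q_E.
Setting the follower's marginal profit to zero, 344 - q_K - 2q_E = 0, i.e. q_E = (344 - q_K)/2.
Kestrel substitutes q_E(q_K) into its own profit: π_K = q_K(351 - q_K - (344 - q_K)/2) - 92q_K = (179 - (1/2)q_K)q_K - 92q_K.
Maximising: ∂π_K/∂q_K = 87 - q_K = 0, giving q_K = 87.
Then q_E = (344 - 87)/2 = 257/2.
Price P = 351 - 431/2 = 271/2.
Echo's profit: (271/2 - 7)·(257/2) = 16512.2500.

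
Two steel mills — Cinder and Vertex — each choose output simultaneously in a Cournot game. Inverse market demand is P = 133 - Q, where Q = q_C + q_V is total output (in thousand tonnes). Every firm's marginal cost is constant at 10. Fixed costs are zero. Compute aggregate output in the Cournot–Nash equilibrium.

82

A representative firm's profit is π_i = q_i(133 - Q) - 10q_i.
First-order condition (treating rivals' output as given): 123 - 2q_i - q_j = 0.
By symmetry each firm produces the same amount; substituting q_j = q_i yields q_i = 123/3 = 41.
Total output Q = 41 + 41 = 82.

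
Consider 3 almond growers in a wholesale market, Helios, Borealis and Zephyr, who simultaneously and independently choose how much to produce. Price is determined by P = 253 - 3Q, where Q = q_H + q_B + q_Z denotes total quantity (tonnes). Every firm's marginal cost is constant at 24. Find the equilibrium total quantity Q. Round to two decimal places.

A representative firm's profit is π_i = q_i(253 - 3Q) - 24q_i.
First-order condition (treating rivals' output as given): 229 - 6q_i - 3·Σ_{j≠i} q_j = 0.
By symmetry each firm produces the same amount; substituting Σ_{j≠i} q_j = 2q_i yields q_i = 229/12.
Total output Q = 229/12 + 229/12 + 229/12 = 229/4.

57.25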